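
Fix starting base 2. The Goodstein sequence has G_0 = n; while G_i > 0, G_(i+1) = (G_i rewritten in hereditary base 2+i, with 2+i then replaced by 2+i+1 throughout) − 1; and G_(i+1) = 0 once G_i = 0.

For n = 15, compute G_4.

step 0: 15 = 2^(2 + 1) + 2^2 + 2 + 1; sub 3 for 2: 3^(3 + 1) + 3^3 + 3 + 1; = 112; G_1 = 112−1 = 111
step 1: 111 = 3^(3 + 1) + 3^3 + 3; sub 4 for 3: 4^(4 + 1) + 4^4 + 4; = 1284; G_2 = 1284−1 = 1283
step 2: 1283 = 4^(4 + 1) + 4^4 + 3; sub 5 for 4: 5^(5 + 1) + 5^5 + 3; = 18753; G_3 = 18753−1 = 18752
step 3: 18752 = 5^(5 + 1) + 5^5 + 2; sub 6 for 5: 6^(6 + 1) + 6^6 + 2; = 326594; G_4 = 326594−1 = 326593
step 4: 326593 = 6^(6 + 1) + 6^6 + 1; sub 7 for 6: 7^(7 + 1) + 7^7 + 1; = 6588345; G_5 = 6588345−1 = 6588344

326593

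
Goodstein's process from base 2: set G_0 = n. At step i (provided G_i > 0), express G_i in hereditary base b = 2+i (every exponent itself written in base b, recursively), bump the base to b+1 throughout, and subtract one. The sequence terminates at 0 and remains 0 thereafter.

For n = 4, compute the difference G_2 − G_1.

G_0 = 4. HB_2(4) = 2^2. Bump = 27. G_1 = 26.
G_1 = 26. HB_3(26) = 2·3^2 + 2·3 + 2. Bump = 42. G_2 = 41.

15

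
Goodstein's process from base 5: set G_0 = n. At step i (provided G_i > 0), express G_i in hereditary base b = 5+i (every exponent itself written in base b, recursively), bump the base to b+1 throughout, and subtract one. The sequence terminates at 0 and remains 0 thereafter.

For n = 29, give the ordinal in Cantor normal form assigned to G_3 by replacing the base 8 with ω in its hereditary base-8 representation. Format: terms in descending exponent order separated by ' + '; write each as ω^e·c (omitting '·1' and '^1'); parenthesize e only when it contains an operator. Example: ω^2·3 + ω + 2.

G_0=29  [base 5] 5^2 + 4  →[5↦6]→  6^2 + 4 = 40  −1 ⇒ G_1=39
G_1=39  [base 6] 6^2 + 3  →[6↦7]→  7^2 + 3 = 52  −1 ⇒ G_2=51
G_2=51  [base 7] 7^2 + 2  →[7↦8]→  8^2 + 2 = 66  −1 ⇒ G_3=65
G_3=65  [base 8] 8^2 + 1  →[8↦9]→  9^2 + 1 = 82  −1 ⇒ G_4=81

ω^2 + 1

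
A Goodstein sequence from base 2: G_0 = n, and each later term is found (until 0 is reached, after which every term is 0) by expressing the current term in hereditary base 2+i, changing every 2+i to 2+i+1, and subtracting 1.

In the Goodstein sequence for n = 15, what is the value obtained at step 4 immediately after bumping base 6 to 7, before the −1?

6588345

[0] 15 ≡ 2^(2 + 1) + 2^2 + 2 + 1 (base 2). Lift 3: 112. −1: 111.
[1] 111 ≡ 3^(3 + 1) + 3^3 + 3 (base 3). Lift 4: 1284. −1: 1283.
[2] 1283 ≡ 4^(4 + 1) + 4^4 + 3 (base 4). Lift 5: 18753. −1: 18752.
[3] 18752 ≡ 5^(5 + 1) + 5^5 + 2 (base 5). Lift 6: 326594. −1: 326593.
[4] 326593 ≡ 6^(6 + 1) + 6^6 + 1 (base 6). Lift 7: 6588345. −1: 6588344.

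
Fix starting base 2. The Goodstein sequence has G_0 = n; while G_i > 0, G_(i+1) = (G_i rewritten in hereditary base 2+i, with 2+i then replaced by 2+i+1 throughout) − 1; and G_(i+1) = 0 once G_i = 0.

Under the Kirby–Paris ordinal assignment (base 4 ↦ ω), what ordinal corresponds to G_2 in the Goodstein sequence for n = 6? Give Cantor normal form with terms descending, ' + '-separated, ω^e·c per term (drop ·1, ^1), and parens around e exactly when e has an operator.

(0) 6|_2 = 2^2 + 2 ↦ 3^3 + 3|_3 = 30 ⇒ 29
(1) 29|_3 = 3^3 + 2 ↦ 4^4 + 2|_4 = 258 ⇒ 257

ω^ω + 1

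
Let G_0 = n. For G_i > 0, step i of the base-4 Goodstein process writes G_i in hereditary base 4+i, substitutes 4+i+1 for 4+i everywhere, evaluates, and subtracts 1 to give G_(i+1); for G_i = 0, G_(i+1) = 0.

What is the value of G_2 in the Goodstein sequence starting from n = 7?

[0] 7 ≡ 4 + 3 (base 4). Lift 5: 8. −1: 7.
[1] 7 ≡ 5 + 2 (base 5). Lift 6: 8. −1: 7.

7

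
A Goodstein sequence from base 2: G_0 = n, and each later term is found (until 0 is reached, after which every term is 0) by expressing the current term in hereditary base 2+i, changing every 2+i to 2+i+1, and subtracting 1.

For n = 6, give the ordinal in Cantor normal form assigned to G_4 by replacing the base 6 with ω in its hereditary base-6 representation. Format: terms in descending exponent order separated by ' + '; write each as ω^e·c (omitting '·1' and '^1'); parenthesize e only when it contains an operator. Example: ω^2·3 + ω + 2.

ω^5·5 + ω^4·5 + ω^3·5 + ω^2·5 + ω·5 + 5

step 0: 6 = 2^2 + 2; sub 3 for 2: 3^3 + 3; = 30; G_1 = 30−1 = 29
step 1: 29 = 3^3 + 2; sub 4 for 3: 4^4 + 2; = 258; G_2 = 258−1 = 257
step 2: 257 = 4^4 + 1; sub 5 for 4: 5^5 + 1; = 3126; G_3 = 3126−1 = 3125
step 3: 3125 = 5^5; sub 6 for 5: 6^6; = 46656; G_4 = 46656−1 = 46655
step 4: 46655 = 5·6^5 + 5·6^4 + 5·6^3 + 5·6^2 + 5·6 + 5; sub 7 for 6: 5·7^5 + 5·7^4 + 5·7^3 + 5·7^2 + 5·7 + 5; = 98040; G_5 = 98040−1 = 98039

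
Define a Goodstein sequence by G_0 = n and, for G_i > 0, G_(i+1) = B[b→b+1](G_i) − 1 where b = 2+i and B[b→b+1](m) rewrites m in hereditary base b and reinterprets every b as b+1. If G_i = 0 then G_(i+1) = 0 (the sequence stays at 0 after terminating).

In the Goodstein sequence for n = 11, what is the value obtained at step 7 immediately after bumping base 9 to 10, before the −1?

70077777776

G_0=11  [base 2] 2^(2 + 1) + 2 + 1  →[2↦3]→  3^(3 + 1) + 3 + 1 = 85  −1 ⇒ G_1=84
G_1=84  [base 3] 3^(3 + 1) + 3  →[3↦4]→  4^(4 + 1) + 4 = 1028  −1 ⇒ G_2=1027
G_2=1027  [base 4] 4^(4 + 1) + 3  →[4↦5]→  5^(5 + 1) + 3 = 15628  −1 ⇒ G_3=15627
G_3=15627  [base 5] 5^(5 + 1) + 2  →[5↦6]→  6^(6 + 1) + 2 = 279938  −1 ⇒ G_4=279937
G_4=279937  [base 6] 6^(6 + 1) + 1  →[6↦7]→  7^(7 + 1) + 1 = 5764802  −1 ⇒ G_5=5764801
G_5=5764801  [base 7] 7^(7 + 1)  →[7↦8]→  8^(8 + 1) = 134217728  −1 ⇒ G_6=134217727
G_6=134217727  [base 8] 7·8^8 + 7·8^7 + 7·8^6 + 7·8^5 + 7·8^4 + 7·8^3 + 7·8^2 + 7·8 + 7  →[8↦9]→  7·9^9 + 7·9^7 + 7·9^6 + 7·9^5 + 7·9^4 + 7·9^3 + 7·9^2 + 7·9 + 7 = 2749609303  −1 ⇒ G_7=2749609302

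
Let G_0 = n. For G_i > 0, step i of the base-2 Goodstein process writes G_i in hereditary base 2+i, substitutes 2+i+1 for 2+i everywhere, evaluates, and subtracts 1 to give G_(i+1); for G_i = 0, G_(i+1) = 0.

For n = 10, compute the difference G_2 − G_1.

step 0: 10 = 2^(2 + 1) + 2; sub 3 for 2: 3^(3 + 1) + 3; = 84; G_1 = 84−1 = 83
step 1: 83 = 3^(3 + 1) + 2; sub 4 for 3: 4^(4 + 1) + 2; = 1026; G_2 = 1026−1 = 1025

942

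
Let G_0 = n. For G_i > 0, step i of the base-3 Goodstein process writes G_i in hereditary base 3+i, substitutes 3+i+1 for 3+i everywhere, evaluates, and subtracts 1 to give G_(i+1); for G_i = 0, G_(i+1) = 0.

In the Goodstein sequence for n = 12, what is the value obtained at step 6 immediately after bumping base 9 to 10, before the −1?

base 3: 12 = 3^2 + 3; at 4: 4^2 + 4 = 20; next = 19
base 4: 19 = 4^2 + 3; at 5: 5^2 + 3 = 28; next = 27
base 5: 27 = 5^2 + 2; at 6: 6^2 + 2 = 38; next = 37
base 6: 37 = 6^2 + 1; at 7: 7^2 + 1 = 50; next = 49
base 7: 49 = 7^2; at 8: 8^2 = 64; next = 63
base 8: 63 = 7·8 + 7; at 9: 7·9 + 7 = 70; next = 69
base 9: 69 = 7·9 + 6; at 10: 7·10 + 6 = 76; next = 75

76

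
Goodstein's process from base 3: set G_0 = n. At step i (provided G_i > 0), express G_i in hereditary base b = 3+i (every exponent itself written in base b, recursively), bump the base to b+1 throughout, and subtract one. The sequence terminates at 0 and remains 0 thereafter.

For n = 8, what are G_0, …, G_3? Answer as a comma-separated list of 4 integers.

base 3: 8 = 2·3 + 2; at 4: 2·4 + 2 = 10; next = 9
base 4: 9 = 2·4 + 1; at 5: 2·5 + 1 = 11; next = 10
base 5: 10 = 2·5; at 6: 2·6 = 12; next = 11

8, 9, 10, 11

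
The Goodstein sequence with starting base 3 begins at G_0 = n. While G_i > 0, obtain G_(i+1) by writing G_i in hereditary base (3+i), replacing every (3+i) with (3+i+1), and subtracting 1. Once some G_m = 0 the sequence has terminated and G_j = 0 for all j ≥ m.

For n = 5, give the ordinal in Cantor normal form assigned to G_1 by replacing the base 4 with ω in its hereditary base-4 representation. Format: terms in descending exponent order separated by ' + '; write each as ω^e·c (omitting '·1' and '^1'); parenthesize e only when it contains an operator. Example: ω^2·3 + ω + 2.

ω + 1

G_0 = 5. HB_3(5) = 3 + 2. Bump = 6. G_1 = 5.
G_1 = 5. HB_4(5) = 4 + 1. Bump = 6. G_2 = 5.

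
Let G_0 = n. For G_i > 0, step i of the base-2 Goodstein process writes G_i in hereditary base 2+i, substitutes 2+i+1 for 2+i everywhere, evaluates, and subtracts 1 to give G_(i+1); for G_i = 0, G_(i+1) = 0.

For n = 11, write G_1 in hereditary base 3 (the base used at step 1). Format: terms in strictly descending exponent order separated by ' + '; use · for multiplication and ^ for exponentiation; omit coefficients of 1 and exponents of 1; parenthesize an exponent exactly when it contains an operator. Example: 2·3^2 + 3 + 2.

G_0=11  [base 2] 2^(2 + 1) + 2 + 1  →[2↦3]→  3^(3 + 1) + 3 + 1 = 85  −1 ⇒ G_1=84
G_1=84  [base 3] 3^(3 + 1) + 3  →[3↦4]→  4^(4 + 1) + 4 = 1028  −1 ⇒ G_2=1027

3^(3 + 1) + 3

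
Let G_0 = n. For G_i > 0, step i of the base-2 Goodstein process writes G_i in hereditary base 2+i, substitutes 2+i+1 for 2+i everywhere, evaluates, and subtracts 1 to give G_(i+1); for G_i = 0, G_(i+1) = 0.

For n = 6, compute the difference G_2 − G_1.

228

[0] 6 ≡ 2^2 + 2 (base 2). Lift 3: 30. −1: 29.
[1] 29 ≡ 3^3 + 2 (base 3). Lift 4: 258. −1: 257.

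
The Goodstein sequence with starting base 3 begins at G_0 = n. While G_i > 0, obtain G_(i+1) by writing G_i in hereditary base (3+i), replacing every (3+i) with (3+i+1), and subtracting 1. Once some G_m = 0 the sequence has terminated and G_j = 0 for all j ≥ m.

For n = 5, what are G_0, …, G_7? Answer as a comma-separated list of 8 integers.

5, 5, 5, 5, 4, 3, 2, 1

base 3: 5 = 3 + 2; at 4: 4 + 2 = 6; next = 5
base 4: 5 = 4 + 1; at 5: 5 + 1 = 6; next = 5
base 5: 5 = 5; at 6: 6 = 6; next = 5
base 6: 5 = 5; at 7: 5 = 5; next = 4
base 7: 4 = 4; at 8: 4 = 4; next = 3
base 8: 3 = 3; at 9: 3 = 3; next = 2
base 9: 2 = 2; at 10: 2 = 2; next = 1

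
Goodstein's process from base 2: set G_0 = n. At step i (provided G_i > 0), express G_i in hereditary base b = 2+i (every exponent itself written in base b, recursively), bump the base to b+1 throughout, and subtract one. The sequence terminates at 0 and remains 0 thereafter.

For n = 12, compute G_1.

(0) 12|_2 = 2^(2 + 1) + 2^2 ↦ 3^(3 + 1) + 3^3|_3 = 108 ⇒ 107
(1) 107|_3 = 3^(3 + 1) + 2·3^2 + 2·3 + 2 ↦ 4^(4 + 1) + 2·4^2 + 2·4 + 2|_4 = 1066 ⇒ 1065

107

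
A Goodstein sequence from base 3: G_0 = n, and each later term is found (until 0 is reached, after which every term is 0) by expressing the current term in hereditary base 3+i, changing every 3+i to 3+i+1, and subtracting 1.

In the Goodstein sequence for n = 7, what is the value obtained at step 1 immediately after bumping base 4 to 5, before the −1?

7 —HB3→ 2·3 + 1 —bump→ 2·4 + 1 = 9 —(−1)→ 8
8 —HB4→ 2·4 —bump→ 2·5 = 10 —(−1)→ 9

10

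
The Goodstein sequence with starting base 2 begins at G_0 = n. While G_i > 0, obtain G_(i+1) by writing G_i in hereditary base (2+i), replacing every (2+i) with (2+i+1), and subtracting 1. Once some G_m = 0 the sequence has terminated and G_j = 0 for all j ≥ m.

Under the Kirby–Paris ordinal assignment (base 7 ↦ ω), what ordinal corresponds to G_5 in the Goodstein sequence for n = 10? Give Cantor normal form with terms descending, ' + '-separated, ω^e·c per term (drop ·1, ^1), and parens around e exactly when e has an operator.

ω^ω·5 + ω^5·5 + ω^4·5 + ω^3·5 + ω^2·5 + ω·5 + 4

base 2: 10 = 2^(2 + 1) + 2; at 3: 3^(3 + 1) + 3 = 84; next = 83
base 3: 83 = 3^(3 + 1) + 2; at 4: 4^(4 + 1) + 2 = 1026; next = 1025
base 4: 1025 = 4^(4 + 1) + 1; at 5: 5^(5 + 1) + 1 = 15626; next = 15625
base 5: 15625 = 5^(5 + 1); at 6: 6^(6 + 1) = 279936; next = 279935
base 6: 279935 = 5·6^6 + 5·6^5 + 5·6^4 + 5·6^3 + 5·6^2 + 5·6 + 5; at 7: 5·7^7 + 5·7^5 + 5·7^4 + 5·7^3 + 5·7^2 + 5·7 + 5 = 4215755; next = 4215754
base 7: 4215754 = 5·7^7 + 5·7^5 + 5·7^4 + 5·7^3 + 5·7^2 + 5·7 + 4; at 8: 5·8^8 + 5·8^5 + 5·8^4 + 5·8^3 + 5·8^2 + 5·8 + 4 = 84073324; next = 84073323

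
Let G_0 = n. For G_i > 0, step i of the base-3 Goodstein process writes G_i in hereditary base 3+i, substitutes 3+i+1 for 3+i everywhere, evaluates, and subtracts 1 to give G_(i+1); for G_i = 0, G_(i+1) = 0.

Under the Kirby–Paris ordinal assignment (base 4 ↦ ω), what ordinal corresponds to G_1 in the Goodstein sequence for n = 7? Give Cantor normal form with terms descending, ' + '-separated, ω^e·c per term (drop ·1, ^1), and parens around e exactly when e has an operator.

7 —HB3→ 2·3 + 1 —bump→ 2·4 + 1 = 9 —(−1)→ 8
8 —HB4→ 2·4 —bump→ 2·5 = 10 —(−1)→ 9

ω·2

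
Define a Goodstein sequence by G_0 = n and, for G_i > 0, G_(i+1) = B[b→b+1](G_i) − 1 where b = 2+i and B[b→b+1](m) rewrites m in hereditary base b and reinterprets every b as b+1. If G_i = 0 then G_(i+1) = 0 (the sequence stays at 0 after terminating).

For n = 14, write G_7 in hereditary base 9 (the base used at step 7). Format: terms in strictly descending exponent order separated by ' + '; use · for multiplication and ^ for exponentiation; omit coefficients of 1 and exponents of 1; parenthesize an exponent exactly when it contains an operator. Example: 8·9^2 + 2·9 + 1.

(0) 14|_2 = 2^(2 + 1) + 2^2 + 2 ↦ 3^(3 + 1) + 3^3 + 3|_3 = 111 ⇒ 110
(1) 110|_3 = 3^(3 + 1) + 3^3 + 2 ↦ 4^(4 + 1) + 4^4 + 2|_4 = 1282 ⇒ 1281
(2) 1281|_4 = 4^(4 + 1) + 4^4 + 1 ↦ 5^(5 + 1) + 5^5 + 1|_5 = 18751 ⇒ 18750
(3) 18750|_5 = 5^(5 + 1) + 5^5 ↦ 6^(6 + 1) + 6^6|_6 = 326592 ⇒ 326591
(4) 326591|_6 = 6^(6 + 1) + 5·6^5 + 5·6^4 + 5·6^3 + 5·6^2 + 5·6 + 5 ↦ 7^(7 + 1) + 5·7^5 + 5·7^4 + 5·7^3 + 5·7^2 + 5·7 + 5|_7 = 5862841 ⇒ 5862840
(5) 5862840|_7 = 7^(7 + 1) + 5·7^5 + 5·7^4 + 5·7^3 + 5·7^2 + 5·7 + 4 ↦ 8^(8 + 1) + 5·8^5 + 5·8^4 + 5·8^3 + 5·8^2 + 5·8 + 4|_8 = 134404972 ⇒ 134404971
(6) 134404971|_8 = 8^(8 + 1) + 5·8^5 + 5·8^4 + 5·8^3 + 5·8^2 + 5·8 + 3 ↦ 9^(9 + 1) + 5·9^5 + 5·9^4 + 5·9^3 + 5·9^2 + 5·9 + 3|_9 = 3487116549 ⇒ 3487116548

9^(9 + 1) + 5·9^5 + 5·9^4 + 5·9^3 + 5·9^2 + 5·9 + 2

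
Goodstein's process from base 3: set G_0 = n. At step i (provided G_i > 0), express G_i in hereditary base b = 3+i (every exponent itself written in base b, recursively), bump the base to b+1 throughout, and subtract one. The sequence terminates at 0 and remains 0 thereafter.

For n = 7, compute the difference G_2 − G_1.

1

[0] 7 ≡ 2·3 + 1 (base 3). Lift 4: 9. −1: 8.
[1] 8 ≡ 2·4 (base 4). Lift 5: 10. −1: 9.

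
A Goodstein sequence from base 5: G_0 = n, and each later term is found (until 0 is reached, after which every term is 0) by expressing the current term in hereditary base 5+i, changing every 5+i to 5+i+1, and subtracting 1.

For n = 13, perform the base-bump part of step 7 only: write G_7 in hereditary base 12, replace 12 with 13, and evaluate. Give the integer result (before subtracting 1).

18

G_0 = 13. HB_5(13) = 2·5 + 3. Bump = 15. G_1 = 14.
G_1 = 14. HB_6(14) = 2·6 + 2. Bump = 16. G_2 = 15.
G_2 = 15. HB_7(15) = 2·7 + 1. Bump = 17. G_3 = 16.
G_3 = 16. HB_8(16) = 2·8. Bump = 18. G_4 = 17.
G_4 = 17. HB_9(17) = 9 + 8. Bump = 18. G_5 = 17.
G_5 = 17. HB_10(17) = 10 + 7. Bump = 18. G_6 = 17.
G_6 = 17. HB_11(17) = 11 + 6. Bump = 18. G_7 = 17.
G_7 = 17. HB_12(17) = 12 + 5. Bump = 18. G_8 = 17.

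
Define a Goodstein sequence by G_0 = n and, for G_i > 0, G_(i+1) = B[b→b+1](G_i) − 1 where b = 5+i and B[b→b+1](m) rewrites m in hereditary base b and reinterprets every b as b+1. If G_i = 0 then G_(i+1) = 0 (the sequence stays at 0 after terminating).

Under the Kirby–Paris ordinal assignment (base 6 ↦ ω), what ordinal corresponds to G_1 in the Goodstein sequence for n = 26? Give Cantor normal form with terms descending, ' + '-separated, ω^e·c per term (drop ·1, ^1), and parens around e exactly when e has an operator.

ω^2

G_0=26  [base 5] 5^2 + 1  →[5↦6]→  6^2 + 1 = 37  −1 ⇒ G_1=36
G_1=36  [base 6] 6^2  →[6↦7]→  7^2 = 49  −1 ⇒ G_2=48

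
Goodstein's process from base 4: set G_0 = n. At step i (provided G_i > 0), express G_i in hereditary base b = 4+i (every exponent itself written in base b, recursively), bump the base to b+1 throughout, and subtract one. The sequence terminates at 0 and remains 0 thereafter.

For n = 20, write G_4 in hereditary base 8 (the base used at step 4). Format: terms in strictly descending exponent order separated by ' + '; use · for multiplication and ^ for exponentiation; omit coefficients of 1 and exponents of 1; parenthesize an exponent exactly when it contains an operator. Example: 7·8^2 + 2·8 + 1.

G_0=20  [base 4] 4^2 + 4  →[4↦5]→  5^2 + 5 = 30  −1 ⇒ G_1=29
G_1=29  [base 5] 5^2 + 4  →[5↦6]→  6^2 + 4 = 40  −1 ⇒ G_2=39
G_2=39  [base 6] 6^2 + 3  →[6↦7]→  7^2 + 3 = 52  −1 ⇒ G_3=51
G_3=51  [base 7] 7^2 + 2  →[7↦8]→  8^2 + 2 = 66  −1 ⇒ G_4=65
G_4=65  [base 8] 8^2 + 1  →[8↦9]→  9^2 + 1 = 82  −1 ⇒ G_5=81

8^2 + 1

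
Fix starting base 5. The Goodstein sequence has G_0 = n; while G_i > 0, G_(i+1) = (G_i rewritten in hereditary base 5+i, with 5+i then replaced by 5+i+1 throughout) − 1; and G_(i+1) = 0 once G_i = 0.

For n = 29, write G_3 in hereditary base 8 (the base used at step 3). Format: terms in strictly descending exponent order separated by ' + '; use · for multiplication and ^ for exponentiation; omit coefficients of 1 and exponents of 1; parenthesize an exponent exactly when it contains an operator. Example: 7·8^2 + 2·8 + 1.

8^2 + 1

step 0: 29 = 5^2 + 4; sub 6 for 5: 6^2 + 4; = 40; G_1 = 40−1 = 39
step 1: 39 = 6^2 + 3; sub 7 for 6: 7^2 + 3; = 52; G_2 = 52−1 = 51
step 2: 51 = 7^2 + 2; sub 8 for 7: 8^2 + 2; = 66; G_3 = 66−1 = 65
step 3: 65 = 8^2 + 1; sub 9 for 8: 9^2 + 1; = 82; G_4 = 82−1 = 81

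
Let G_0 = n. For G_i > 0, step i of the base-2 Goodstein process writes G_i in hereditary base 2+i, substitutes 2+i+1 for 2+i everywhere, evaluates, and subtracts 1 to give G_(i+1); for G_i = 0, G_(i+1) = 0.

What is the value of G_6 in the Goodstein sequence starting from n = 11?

134217727

base 2: 11 = 2^(2 + 1) + 2 + 1; at 3: 3^(3 + 1) + 3 + 1 = 85; next = 84
base 3: 84 = 3^(3 + 1) + 3; at 4: 4^(4 + 1) + 4 = 1028; next = 1027
base 4: 1027 = 4^(4 + 1) + 3; at 5: 5^(5 + 1) + 3 = 15628; next = 15627
base 5: 15627 = 5^(5 + 1) + 2; at 6: 6^(6 + 1) + 2 = 279938; next = 279937
base 6: 279937 = 6^(6 + 1) + 1; at 7: 7^(7 + 1) + 1 = 5764802; next = 5764801
base 7: 5764801 = 7^(7 + 1); at 8: 8^(8 + 1) = 134217728; next = 134217727
base 8: 134217727 = 7·8^8 + 7·8^7 + 7·8^6 + 7·8^5 + 7·8^4 + 7·8^3 + 7·8^2 + 7·8 + 7; at 9: 7·9^9 + 7·9^7 + 7·9^6 + 7·9^5 + 7·9^4 + 7·9^3 + 7·9^2 + 7·9 + 7 = 2749609303; next = 2749609302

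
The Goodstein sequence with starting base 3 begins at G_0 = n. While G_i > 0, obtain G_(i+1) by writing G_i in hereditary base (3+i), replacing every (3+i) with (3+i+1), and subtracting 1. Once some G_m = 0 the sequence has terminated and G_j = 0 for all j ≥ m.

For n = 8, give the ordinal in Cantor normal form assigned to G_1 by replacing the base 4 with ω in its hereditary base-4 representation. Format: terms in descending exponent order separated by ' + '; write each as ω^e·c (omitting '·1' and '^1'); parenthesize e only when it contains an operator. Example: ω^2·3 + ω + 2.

ω·2 + 1

8 —HB3→ 2·3 + 2 —bump→ 2·4 + 2 = 10 —(−1)→ 9
9 —HB4→ 2·4 + 1 —bump→ 2·5 + 1 = 11 —(−1)→ 10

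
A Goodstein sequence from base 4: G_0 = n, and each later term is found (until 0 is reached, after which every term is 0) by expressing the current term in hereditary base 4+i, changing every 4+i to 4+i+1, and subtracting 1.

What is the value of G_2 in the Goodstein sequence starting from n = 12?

G_0=12  [base 4] 3·4  →[4↦5]→  3·5 = 15  −1 ⇒ G_1=14
G_1=14  [base 5] 2·5 + 4  →[5↦6]→  2·6 + 4 = 16  −1 ⇒ G_2=15
G_2=15  [base 6] 2·6 + 3  →[6↦7]→  2·7 + 3 = 17  −1 ⇒ G_3=16

15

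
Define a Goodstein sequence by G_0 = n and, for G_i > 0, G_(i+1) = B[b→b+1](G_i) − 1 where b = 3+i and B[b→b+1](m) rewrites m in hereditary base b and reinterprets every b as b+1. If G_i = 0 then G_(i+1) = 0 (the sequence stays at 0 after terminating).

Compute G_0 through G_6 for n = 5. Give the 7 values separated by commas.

5, 5, 5, 5, 4, 3, 2

G_0 = 5. HB_3(5) = 3 + 2. Bump = 6. G_1 = 5.
G_1 = 5. HB_4(5) = 4 + 1. Bump = 6. G_2 = 5.
G_2 = 5. HB_5(5) = 5. Bump = 6. G_3 = 5.
G_3 = 5. HB_6(5) = 5. Bump = 5. G_4 = 4.
G_4 = 4. HB_7(4) = 4. Bump = 4. G_5 = 3.
G_5 = 3. HB_8(3) = 3. Bump = 3. G_6 = 2.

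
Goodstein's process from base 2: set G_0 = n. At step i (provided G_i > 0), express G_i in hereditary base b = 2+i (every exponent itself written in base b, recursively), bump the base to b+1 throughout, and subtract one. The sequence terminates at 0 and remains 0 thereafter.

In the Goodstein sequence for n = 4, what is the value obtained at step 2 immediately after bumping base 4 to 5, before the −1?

(0) 4|_2 = 2^2 ↦ 3^3|_3 = 27 ⇒ 26
(1) 26|_3 = 2·3^2 + 2·3 + 2 ↦ 2·4^2 + 2·4 + 2|_4 = 42 ⇒ 41
(2) 41|_4 = 2·4^2 + 2·4 + 1 ↦ 2·5^2 + 2·5 + 1|_5 = 61 ⇒ 60

61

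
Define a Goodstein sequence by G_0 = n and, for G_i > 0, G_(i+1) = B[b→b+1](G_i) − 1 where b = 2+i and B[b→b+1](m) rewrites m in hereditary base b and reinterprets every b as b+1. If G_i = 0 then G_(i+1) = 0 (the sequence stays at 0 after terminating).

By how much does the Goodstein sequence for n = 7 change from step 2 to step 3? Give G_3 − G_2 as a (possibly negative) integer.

(0) 7|_2 = 2^2 + 2 + 1 ↦ 3^3 + 3 + 1|_3 = 31 ⇒ 30
(1) 30|_3 = 3^3 + 3 ↦ 4^4 + 4|_4 = 260 ⇒ 259
(2) 259|_4 = 4^4 + 3 ↦ 5^5 + 3|_5 = 3128 ⇒ 3127

2868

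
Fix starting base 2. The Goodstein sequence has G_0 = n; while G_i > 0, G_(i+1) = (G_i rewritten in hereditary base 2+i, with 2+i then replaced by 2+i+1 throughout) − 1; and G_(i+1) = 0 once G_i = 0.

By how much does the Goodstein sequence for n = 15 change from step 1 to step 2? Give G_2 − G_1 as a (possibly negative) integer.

15 —HB2→ 2^(2 + 1) + 2^2 + 2 + 1 —bump→ 3^(3 + 1) + 3^3 + 3 + 1 = 112 —(−1)→ 111
111 —HB3→ 3^(3 + 1) + 3^3 + 3 —bump→ 4^(4 + 1) + 4^4 + 4 = 1284 —(−1)→ 1283

1172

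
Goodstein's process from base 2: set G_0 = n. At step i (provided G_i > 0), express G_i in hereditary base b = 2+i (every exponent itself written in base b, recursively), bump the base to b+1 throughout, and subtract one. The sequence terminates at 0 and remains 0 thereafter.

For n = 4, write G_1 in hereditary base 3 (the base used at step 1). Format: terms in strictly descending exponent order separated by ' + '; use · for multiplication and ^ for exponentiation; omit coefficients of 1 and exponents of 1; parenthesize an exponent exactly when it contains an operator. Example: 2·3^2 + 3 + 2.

[0] 4 ≡ 2^2 (base 2). Lift 3: 27. −1: 26.
[1] 26 ≡ 2·3^2 + 2·3 + 2 (base 3). Lift 4: 42. −1: 41.

2·3^2 + 2·3 + 2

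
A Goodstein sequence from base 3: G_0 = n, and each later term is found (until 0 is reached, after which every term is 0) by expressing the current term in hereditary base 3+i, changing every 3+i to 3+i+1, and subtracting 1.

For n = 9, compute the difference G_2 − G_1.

[0] 9 ≡ 3^2 (base 3). Lift 4: 16. −1: 15.
[1] 15 ≡ 3·4 + 3 (base 4). Lift 5: 18. −1: 17.

2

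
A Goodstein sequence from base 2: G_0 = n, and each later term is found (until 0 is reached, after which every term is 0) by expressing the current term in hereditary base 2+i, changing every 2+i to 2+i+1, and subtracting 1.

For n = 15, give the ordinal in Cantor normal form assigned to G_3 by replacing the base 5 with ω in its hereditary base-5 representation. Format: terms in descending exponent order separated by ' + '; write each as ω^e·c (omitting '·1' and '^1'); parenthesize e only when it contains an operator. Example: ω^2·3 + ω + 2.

ω^(ω + 1) + ω^ω + 2

i=0: 15 = 2^(2 + 1) + 2^2 + 2 + 1 (b=2); 2→3: 3^(3 + 1) + 3^3 + 3 + 1 = 112; 112−1 = 111
i=1: 111 = 3^(3 + 1) + 3^3 + 3 (b=3); 3→4: 4^(4 + 1) + 4^4 + 4 = 1284; 1284−1 = 1283
i=2: 1283 = 4^(4 + 1) + 4^4 + 3 (b=4); 4→5: 5^(5 + 1) + 5^5 + 3 = 18753; 18753−1 = 18752
i=3: 18752 = 5^(5 + 1) + 5^5 + 2 (b=5); 5→6: 6^(6 + 1) + 6^6 + 2 = 326594; 326594−1 = 326593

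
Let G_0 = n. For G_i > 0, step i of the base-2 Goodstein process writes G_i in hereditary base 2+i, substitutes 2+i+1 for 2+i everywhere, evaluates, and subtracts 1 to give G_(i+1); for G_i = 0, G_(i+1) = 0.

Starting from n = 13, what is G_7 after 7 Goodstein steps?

step 0: 13 = 2^(2 + 1) + 2^2 + 1; sub 3 for 2: 3^(3 + 1) + 3^3 + 1; = 109; G_1 = 109−1 = 108
step 1: 108 = 3^(3 + 1) + 3^3; sub 4 for 3: 4^(4 + 1) + 4^4; = 1280; G_2 = 1280−1 = 1279
step 2: 1279 = 4^(4 + 1) + 3·4^3 + 3·4^2 + 3·4 + 3; sub 5 for 4: 5^(5 + 1) + 3·5^3 + 3·5^2 + 3·5 + 3; = 16093; G_3 = 16093−1 = 16092
step 3: 16092 = 5^(5 + 1) + 3·5^3 + 3·5^2 + 3·5 + 2; sub 6 for 5: 6^(6 + 1) + 3·6^3 + 3·6^2 + 3·6 + 2; = 280712; G_4 = 280712−1 = 280711
step 4: 280711 = 6^(6 + 1) + 3·6^3 + 3·6^2 + 3·6 + 1; sub 7 for 6: 7^(7 + 1) + 3·7^3 + 3·7^2 + 3·7 + 1; = 5765999; G_5 = 5765999−1 = 5765998
step 5: 5765998 = 7^(7 + 1) + 3·7^3 + 3·7^2 + 3·7; sub 8 for 7: 8^(8 + 1) + 3·8^3 + 3·8^2 + 3·8; = 134219480; G_6 = 134219480−1 = 134219479
step 6: 134219479 = 8^(8 + 1) + 3·8^3 + 3·8^2 + 2·8 + 7; sub 9 for 8: 9^(9 + 1) + 3·9^3 + 3·9^2 + 2·9 + 7; = 3486786856; G_7 = 3486786856−1 = 3486786855

3486786855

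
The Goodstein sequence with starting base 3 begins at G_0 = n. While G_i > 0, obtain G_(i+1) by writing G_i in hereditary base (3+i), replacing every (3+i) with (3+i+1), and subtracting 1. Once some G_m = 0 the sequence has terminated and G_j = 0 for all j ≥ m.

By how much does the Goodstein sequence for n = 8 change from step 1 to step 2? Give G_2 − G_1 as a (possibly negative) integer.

G_0=8  [base 3] 2·3 + 2  →[3↦4]→  2·4 + 2 = 10  −1 ⇒ G_1=9
G_1=9  [base 4] 2·4 + 1  →[4↦5]→  2·5 + 1 = 11  −1 ⇒ G_2=10

1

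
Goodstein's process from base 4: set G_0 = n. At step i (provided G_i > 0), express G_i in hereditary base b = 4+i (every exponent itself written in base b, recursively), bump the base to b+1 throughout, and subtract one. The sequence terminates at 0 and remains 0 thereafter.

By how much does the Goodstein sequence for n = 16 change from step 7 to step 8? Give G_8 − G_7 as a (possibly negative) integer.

16 —HB4→ 4^2 —bump→ 5^2 = 25 —(−1)→ 24
24 —HB5→ 4·5 + 4 —bump→ 4·6 + 4 = 28 —(−1)→ 27
27 —HB6→ 4·6 + 3 —bump→ 4·7 + 3 = 31 —(−1)→ 30
30 —HB7→ 4·7 + 2 —bump→ 4·8 + 2 = 34 —(−1)→ 33
33 —HB8→ 4·8 + 1 —bump→ 4·9 + 1 = 37 —(−1)→ 36
36 —HB9→ 4·9 —bump→ 4·10 = 40 —(−1)→ 39
39 —HB10→ 3·10 + 9 —bump→ 3·11 + 9 = 42 —(−1)→ 41
41 —HB11→ 3·11 + 8 —bump→ 3·12 + 8 = 44 —(−1)→ 43

2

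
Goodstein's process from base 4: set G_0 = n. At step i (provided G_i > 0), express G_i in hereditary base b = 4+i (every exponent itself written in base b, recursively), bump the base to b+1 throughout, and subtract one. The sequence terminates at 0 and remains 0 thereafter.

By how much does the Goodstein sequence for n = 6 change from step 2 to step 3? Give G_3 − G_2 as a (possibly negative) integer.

G_0=6  [base 4] 4 + 2  →[4↦5]→  5 + 2 = 7  −1 ⇒ G_1=6
G_1=6  [base 5] 5 + 1  →[5↦6]→  6 + 1 = 7  −1 ⇒ G_2=6
G_2=6  [base 6] 6  →[6↦7]→  7 = 7  −1 ⇒ G_3=6

0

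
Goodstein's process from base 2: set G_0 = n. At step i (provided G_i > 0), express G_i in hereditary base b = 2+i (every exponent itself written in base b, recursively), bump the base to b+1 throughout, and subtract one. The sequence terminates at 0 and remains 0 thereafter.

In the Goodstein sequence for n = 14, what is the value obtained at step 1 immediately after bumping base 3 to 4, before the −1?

1282

(0) 14|_2 = 2^(2 + 1) + 2^2 + 2 ↦ 3^(3 + 1) + 3^3 + 3|_3 = 111 ⇒ 110
(1) 110|_3 = 3^(3 + 1) + 3^3 + 2 ↦ 4^(4 + 1) + 4^4 + 2|_4 = 1282 ⇒ 1281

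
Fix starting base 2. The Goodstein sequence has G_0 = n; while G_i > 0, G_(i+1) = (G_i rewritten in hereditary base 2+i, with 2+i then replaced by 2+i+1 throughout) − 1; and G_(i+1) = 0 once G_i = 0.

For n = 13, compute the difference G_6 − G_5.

i=0: 13 = 2^(2 + 1) + 2^2 + 1 (b=2); 2→3: 3^(3 + 1) + 3^3 + 1 = 109; 109−1 = 108
i=1: 108 = 3^(3 + 1) + 3^3 (b=3); 3→4: 4^(4 + 1) + 4^4 = 1280; 1280−1 = 1279
i=2: 1279 = 4^(4 + 1) + 3·4^3 + 3·4^2 + 3·4 + 3 (b=4); 4→5: 5^(5 + 1) + 3·5^3 + 3·5^2 + 3·5 + 3 = 16093; 16093−1 = 16092
i=3: 16092 = 5^(5 + 1) + 3·5^3 + 3·5^2 + 3·5 + 2 (b=5); 5→6: 6^(6 + 1) + 3·6^3 + 3·6^2 + 3·6 + 2 = 280712; 280712−1 = 280711
i=4: 280711 = 6^(6 + 1) + 3·6^3 + 3·6^2 + 3·6 + 1 (b=6); 6→7: 7^(7 + 1) + 3·7^3 + 3·7^2 + 3·7 + 1 = 5765999; 5765999−1 = 5765998
i=5: 5765998 = 7^(7 + 1) + 3·7^3 + 3·7^2 + 3·7 (b=7); 7→8: 8^(8 + 1) + 3·8^3 + 3·8^2 + 3·8 = 134219480; 134219480−1 = 134219479

128453481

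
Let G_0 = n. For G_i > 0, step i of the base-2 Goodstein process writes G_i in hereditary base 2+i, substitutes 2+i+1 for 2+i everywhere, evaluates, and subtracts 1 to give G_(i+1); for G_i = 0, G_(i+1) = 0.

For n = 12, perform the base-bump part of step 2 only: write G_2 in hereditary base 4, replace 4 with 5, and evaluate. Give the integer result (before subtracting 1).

15686

step 0: 12 = 2^(2 + 1) + 2^2; sub 3 for 2: 3^(3 + 1) + 3^3; = 108; G_1 = 108−1 = 107
step 1: 107 = 3^(3 + 1) + 2·3^2 + 2·3 + 2; sub 4 for 3: 4^(4 + 1) + 2·4^2 + 2·4 + 2; = 1066; G_2 = 1066−1 = 1065
step 2: 1065 = 4^(4 + 1) + 2·4^2 + 2·4 + 1; sub 5 for 4: 5^(5 + 1) + 2·5^2 + 2·5 + 1; = 15686; G_3 = 15686−1 = 15685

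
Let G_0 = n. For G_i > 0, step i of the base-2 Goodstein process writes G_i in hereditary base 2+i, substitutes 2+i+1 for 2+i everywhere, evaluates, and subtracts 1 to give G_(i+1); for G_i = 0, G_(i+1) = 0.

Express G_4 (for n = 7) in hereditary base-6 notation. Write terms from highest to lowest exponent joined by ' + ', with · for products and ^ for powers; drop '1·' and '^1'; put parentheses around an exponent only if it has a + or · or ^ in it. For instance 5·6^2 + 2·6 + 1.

6^6 + 1

7 —HB2→ 2^2 + 2 + 1 —bump→ 3^3 + 3 + 1 = 31 —(−1)→ 30
30 —HB3→ 3^3 + 3 —bump→ 4^4 + 4 = 260 —(−1)→ 259
259 —HB4→ 4^4 + 3 —bump→ 5^5 + 3 = 3128 —(−1)→ 3127
3127 —HB5→ 5^5 + 2 —bump→ 6^6 + 2 = 46658 —(−1)→ 46657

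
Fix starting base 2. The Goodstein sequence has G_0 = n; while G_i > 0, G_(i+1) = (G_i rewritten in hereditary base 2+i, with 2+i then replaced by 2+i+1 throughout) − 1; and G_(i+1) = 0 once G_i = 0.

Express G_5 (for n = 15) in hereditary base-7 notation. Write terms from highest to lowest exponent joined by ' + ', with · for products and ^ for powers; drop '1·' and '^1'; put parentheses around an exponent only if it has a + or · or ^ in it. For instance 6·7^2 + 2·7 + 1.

7^(7 + 1) + 7^7

base 2: 15 = 2^(2 + 1) + 2^2 + 2 + 1; at 3: 3^(3 + 1) + 3^3 + 3 + 1 = 112; next = 111
base 3: 111 = 3^(3 + 1) + 3^3 + 3; at 4: 4^(4 + 1) + 4^4 + 4 = 1284; next = 1283
base 4: 1283 = 4^(4 + 1) + 4^4 + 3; at 5: 5^(5 + 1) + 5^5 + 3 = 18753; next = 18752
base 5: 18752 = 5^(5 + 1) + 5^5 + 2; at 6: 6^(6 + 1) + 6^6 + 2 = 326594; next = 326593
base 6: 326593 = 6^(6 + 1) + 6^6 + 1; at 7: 7^(7 + 1) + 7^7 + 1 = 6588345; next = 6588344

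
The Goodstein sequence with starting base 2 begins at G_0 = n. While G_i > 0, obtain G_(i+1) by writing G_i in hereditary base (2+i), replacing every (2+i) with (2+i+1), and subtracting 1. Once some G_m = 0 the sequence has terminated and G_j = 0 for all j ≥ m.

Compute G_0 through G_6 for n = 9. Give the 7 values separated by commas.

base 2: 9 = 2^(2 + 1) + 1; at 3: 3^(3 + 1) + 1 = 82; next = 81
base 3: 81 = 3^(3 + 1); at 4: 4^(4 + 1) = 1024; next = 1023
base 4: 1023 = 3·4^4 + 3·4^3 + 3·4^2 + 3·4 + 3; at 5: 3·5^5 + 3·5^3 + 3·5^2 + 3·5 + 3 = 9843; next = 9842
base 5: 9842 = 3·5^5 + 3·5^3 + 3·5^2 + 3·5 + 2; at 6: 3·6^6 + 3·6^3 + 3·6^2 + 3·6 + 2 = 140744; next = 140743
base 6: 140743 = 3·6^6 + 3·6^3 + 3·6^2 + 3·6 + 1; at 7: 3·7^7 + 3·7^3 + 3·7^2 + 3·7 + 1 = 2471827; next = 2471826
base 7: 2471826 = 3·7^7 + 3·7^3 + 3·7^2 + 3·7; at 8: 3·8^8 + 3·8^3 + 3·8^2 + 3·8 = 50333400; next = 50333399

9, 81, 1023, 9842, 140743, 2471826, 50333399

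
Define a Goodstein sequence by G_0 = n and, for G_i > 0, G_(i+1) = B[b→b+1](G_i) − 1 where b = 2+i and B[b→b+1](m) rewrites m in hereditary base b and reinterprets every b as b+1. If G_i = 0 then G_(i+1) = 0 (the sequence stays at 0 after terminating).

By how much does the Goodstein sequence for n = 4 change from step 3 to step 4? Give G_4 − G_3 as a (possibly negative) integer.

23

base 2: 4 = 2^2; at 3: 3^3 = 27; next = 26
base 3: 26 = 2·3^2 + 2·3 + 2; at 4: 2·4^2 + 2·4 + 2 = 42; next = 41
base 4: 41 = 2·4^2 + 2·4 + 1; at 5: 2·5^2 + 2·5 + 1 = 61; next = 60
base 5: 60 = 2·5^2 + 2·5; at 6: 2·6^2 + 2·6 = 84; next = 83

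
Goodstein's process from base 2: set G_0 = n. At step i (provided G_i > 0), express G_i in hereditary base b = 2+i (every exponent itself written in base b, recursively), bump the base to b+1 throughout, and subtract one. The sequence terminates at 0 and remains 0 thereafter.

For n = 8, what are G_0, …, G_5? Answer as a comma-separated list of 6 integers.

8, 80, 553, 6310, 93395, 1647195

G_0 = 8. HB_2(8) = 2^(2 + 1). Bump = 81. G_1 = 80.
G_1 = 80. HB_3(80) = 2·3^3 + 2·3^2 + 2·3 + 2. Bump = 554. G_2 = 553.
G_2 = 553. HB_4(553) = 2·4^4 + 2·4^2 + 2·4 + 1. Bump = 6311. G_3 = 6310.
G_3 = 6310. HB_5(6310) = 2·5^5 + 2·5^2 + 2·5. Bump = 93396. G_4 = 93395.
G_4 = 93395. HB_6(93395) = 2·6^6 + 2·6^2 + 6 + 5. Bump = 1647196. G_5 = 1647195.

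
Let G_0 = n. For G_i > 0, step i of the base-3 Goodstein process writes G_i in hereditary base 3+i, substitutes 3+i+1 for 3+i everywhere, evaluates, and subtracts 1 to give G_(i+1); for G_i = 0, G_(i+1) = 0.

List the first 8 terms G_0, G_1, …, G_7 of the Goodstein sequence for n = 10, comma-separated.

step 0: 10 = 3^2 + 1; sub 4 for 3: 4^2 + 1; = 17; G_1 = 17−1 = 16
step 1: 16 = 4^2; sub 5 for 4: 5^2; = 25; G_2 = 25−1 = 24
step 2: 24 = 4·5 + 4; sub 6 for 5: 4·6 + 4; = 28; G_3 = 28−1 = 27
step 3: 27 = 4·6 + 3; sub 7 for 6: 4·7 + 3; = 31; G_4 = 31−1 = 30
step 4: 30 = 4·7 + 2; sub 8 for 7: 4·8 + 2; = 34; G_5 = 34−1 = 33
step 5: 33 = 4·8 + 1; sub 9 for 8: 4·9 + 1; = 37; G_6 = 37−1 = 36
step 6: 36 = 4·9; sub 10 for 9: 4·10; = 40; G_7 = 40−1 = 39

10, 16, 24, 27, 30, 33, 36, 39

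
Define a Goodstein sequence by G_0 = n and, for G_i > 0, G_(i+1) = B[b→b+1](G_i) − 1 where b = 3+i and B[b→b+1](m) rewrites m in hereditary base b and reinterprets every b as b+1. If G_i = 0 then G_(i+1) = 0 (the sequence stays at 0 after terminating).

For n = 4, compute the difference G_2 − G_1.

(0) 4|_3 = 3 + 1 ↦ 4 + 1|_4 = 5 ⇒ 4
(1) 4|_4 = 4 ↦ 5|_5 = 5 ⇒ 4

0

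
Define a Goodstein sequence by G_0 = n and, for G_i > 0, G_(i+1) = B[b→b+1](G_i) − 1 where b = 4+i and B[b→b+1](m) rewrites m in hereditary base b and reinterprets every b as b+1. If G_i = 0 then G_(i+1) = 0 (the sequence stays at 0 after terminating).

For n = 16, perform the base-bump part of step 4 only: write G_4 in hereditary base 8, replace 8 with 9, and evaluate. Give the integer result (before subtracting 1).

base 4: 16 = 4^2; at 5: 5^2 = 25; next = 24
base 5: 24 = 4·5 + 4; at 6: 4·6 + 4 = 28; next = 27
base 6: 27 = 4·6 + 3; at 7: 4·7 + 3 = 31; next = 30
base 7: 30 = 4·7 + 2; at 8: 4·8 + 2 = 34; next = 33
base 8: 33 = 4·8 + 1; at 9: 4·9 + 1 = 37; next = 36

37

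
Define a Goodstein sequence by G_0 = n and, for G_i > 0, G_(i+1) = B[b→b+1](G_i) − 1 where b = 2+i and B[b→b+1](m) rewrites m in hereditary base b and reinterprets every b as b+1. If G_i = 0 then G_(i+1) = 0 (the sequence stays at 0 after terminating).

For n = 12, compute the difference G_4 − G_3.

i=0: 12 = 2^(2 + 1) + 2^2 (b=2); 2→3: 3^(3 + 1) + 3^3 = 108; 108−1 = 107
i=1: 107 = 3^(3 + 1) + 2·3^2 + 2·3 + 2 (b=3); 3→4: 4^(4 + 1) + 2·4^2 + 2·4 + 2 = 1066; 1066−1 = 1065
i=2: 1065 = 4^(4 + 1) + 2·4^2 + 2·4 + 1 (b=4); 4→5: 5^(5 + 1) + 2·5^2 + 2·5 + 1 = 15686; 15686−1 = 15685
i=3: 15685 = 5^(5 + 1) + 2·5^2 + 2·5 (b=5); 5→6: 6^(6 + 1) + 2·6^2 + 2·6 = 280020; 280020−1 = 280019

264334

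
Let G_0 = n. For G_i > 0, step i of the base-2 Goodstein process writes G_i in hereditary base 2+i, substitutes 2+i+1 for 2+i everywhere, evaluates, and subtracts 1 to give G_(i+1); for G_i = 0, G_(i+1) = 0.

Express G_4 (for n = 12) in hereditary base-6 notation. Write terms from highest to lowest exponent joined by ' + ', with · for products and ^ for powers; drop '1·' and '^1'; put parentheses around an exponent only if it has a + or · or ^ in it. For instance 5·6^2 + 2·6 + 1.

6^(6 + 1) + 2·6^2 + 6 + 5

[0] 12 ≡ 2^(2 + 1) + 2^2 (base 2). Lift 3: 108. −1: 107.
[1] 107 ≡ 3^(3 + 1) + 2·3^2 + 2·3 + 2 (base 3). Lift 4: 1066. −1: 1065.
[2] 1065 ≡ 4^(4 + 1) + 2·4^2 + 2·4 + 1 (base 4). Lift 5: 15686. −1: 15685.
[3] 15685 ≡ 5^(5 + 1) + 2·5^2 + 2·5 (base 5). Lift 6: 280020. −1: 280019.
[4] 280019 ≡ 6^(6 + 1) + 2·6^2 + 6 + 5 (base 6). Lift 7: 5764911. −1: 5764910.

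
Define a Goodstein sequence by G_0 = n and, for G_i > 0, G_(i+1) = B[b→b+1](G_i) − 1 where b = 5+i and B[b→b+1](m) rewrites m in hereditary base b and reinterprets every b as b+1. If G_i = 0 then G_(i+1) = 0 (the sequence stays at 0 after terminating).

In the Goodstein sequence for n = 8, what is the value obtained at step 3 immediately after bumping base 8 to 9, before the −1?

9

G_0 = 8. HB_5(8) = 5 + 3. Bump = 9. G_1 = 8.
G_1 = 8. HB_6(8) = 6 + 2. Bump = 9. G_2 = 8.
G_2 = 8. HB_7(8) = 7 + 1. Bump = 9. G_3 = 8.
G_3 = 8. HB_8(8) = 8. Bump = 9. G_4 = 8.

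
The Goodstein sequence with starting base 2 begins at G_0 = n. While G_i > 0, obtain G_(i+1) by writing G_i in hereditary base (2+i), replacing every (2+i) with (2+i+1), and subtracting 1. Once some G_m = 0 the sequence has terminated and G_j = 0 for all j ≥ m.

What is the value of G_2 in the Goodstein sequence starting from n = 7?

(0) 7|_2 = 2^2 + 2 + 1 ↦ 3^3 + 3 + 1|_3 = 31 ⇒ 30
(1) 30|_3 = 3^3 + 3 ↦ 4^4 + 4|_4 = 260 ⇒ 259
(2) 259|_4 = 4^4 + 3 ↦ 5^5 + 3|_5 = 3128 ⇒ 3127

259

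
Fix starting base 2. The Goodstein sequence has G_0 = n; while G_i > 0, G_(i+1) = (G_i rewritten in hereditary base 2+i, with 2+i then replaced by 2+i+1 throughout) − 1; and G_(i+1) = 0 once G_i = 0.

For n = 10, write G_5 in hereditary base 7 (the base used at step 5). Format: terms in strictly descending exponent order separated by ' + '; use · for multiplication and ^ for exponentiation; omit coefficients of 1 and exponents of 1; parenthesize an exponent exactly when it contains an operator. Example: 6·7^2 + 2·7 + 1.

5·7^7 + 5·7^5 + 5·7^4 + 5·7^3 + 5·7^2 + 5·7 + 4

(0) 10|_2 = 2^(2 + 1) + 2 ↦ 3^(3 + 1) + 3|_3 = 84 ⇒ 83
(1) 83|_3 = 3^(3 + 1) + 2 ↦ 4^(4 + 1) + 2|_4 = 1026 ⇒ 1025
(2) 1025|_4 = 4^(4 + 1) + 1 ↦ 5^(5 + 1) + 1|_5 = 15626 ⇒ 15625
(3) 15625|_5 = 5^(5 + 1) ↦ 6^(6 + 1)|_6 = 279936 ⇒ 279935
(4) 279935|_6 = 5·6^6 + 5·6^5 + 5·6^4 + 5·6^3 + 5·6^2 + 5·6 + 5 ↦ 5·7^7 + 5·7^5 + 5·7^4 + 5·7^3 + 5·7^2 + 5·7 + 5|_7 = 4215755 ⇒ 4215754
(5) 4215754|_7 = 5·7^7 + 5·7^5 + 5·7^4 + 5·7^3 + 5·7^2 + 5·7 + 4 ↦ 5·8^8 + 5·8^5 + 5·8^4 + 5·8^3 + 5·8^2 + 5·8 + 4|_8 = 84073324 ⇒ 84073323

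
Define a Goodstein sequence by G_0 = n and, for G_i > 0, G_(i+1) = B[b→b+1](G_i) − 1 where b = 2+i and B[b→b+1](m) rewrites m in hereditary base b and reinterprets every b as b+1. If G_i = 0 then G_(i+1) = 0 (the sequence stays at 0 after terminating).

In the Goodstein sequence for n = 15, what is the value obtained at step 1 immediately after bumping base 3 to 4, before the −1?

1284

(0) 15|_2 = 2^(2 + 1) + 2^2 + 2 + 1 ↦ 3^(3 + 1) + 3^3 + 3 + 1|_3 = 112 ⇒ 111
(1) 111|_3 = 3^(3 + 1) + 3^3 + 3 ↦ 4^(4 + 1) + 4^4 + 4|_4 = 1284 ⇒ 1283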